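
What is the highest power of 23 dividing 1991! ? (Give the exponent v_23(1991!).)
v_23(1991!) = 89

Legendre's formula: v_p(n!) = Σ_{k ≥ 1} ⌊n / p^k⌋. For p = 23, n = 1991, the terms are:
  ⌊1991/23^1⌋ = ⌊1991/23⌋ = 86
  ⌊1991/23^2⌋ = ⌊1991/529⌋ = 3
(the next term ⌊1991/23^3⌋ = 0, terminating the sum). Summing: v_23(1991!) = 86 + 3 = 89.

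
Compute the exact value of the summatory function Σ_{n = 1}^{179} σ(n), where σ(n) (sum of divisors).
Σ_{n ≤ 179} σ(n) = 26274

Compute σ(n) for each 1 ≤ n ≤ 179: σ(1) = 1, σ(2) = 3, σ(3) = 4, σ(4) = 7, σ(5) = 6, σ(6) = 12, σ(7) = 8, σ(8) = 15, σ(9) = 13, σ(10) = 18, σ(11) = 12, σ(12) = 28, σ(13) = 14, σ(14) = 24, σ(15) = 24, σ(16) = 31, σ(17) = 18, σ(18) = 39, σ(19) = 20, σ(20) = 42, σ(21) = 32, σ(22) = 36, σ(23) = 24, σ(24) = 60, σ(25) = 31, σ(26) = 42, σ(27) = 40, σ(28) = 56, σ(29) = 30, σ(30) = 72, σ(31) = 32, σ(32) = 63, σ(33) = 48, σ(34) = 54, σ(35) = 48, σ(36) = 91, σ(37) = 38, σ(38) = 60, σ(39) = 56, σ(40) = 90, σ(41) = 42, σ(42) = 96, σ(43) = 44, σ(44) = 84, σ(45) = 78, σ(46) = 72, σ(47) = 48, σ(48) = 124, σ(49) = 57, σ(50) = 93, σ(51) = 72, σ(52) = 98, σ(53) = 54, σ(54) = 120, σ(55) = 72, σ(56) = 120, σ(57) = 80, σ(58) = 90, σ(59) = 60, σ(60) = 168, σ(61) = 62, σ(62) = 96, σ(63) = 104, σ(64) = 127, σ(65) = 84, σ(66) = 144, σ(67) = 68, σ(68) = 126, σ(69) = 96, σ(70) = 144, σ(71) = 72, σ(72) = 195, σ(73) = 74, σ(74) = 114, σ(75) = 124, σ(76) = 140, σ(77) = 96, σ(78) = 168, σ(79) = 80, σ(80) = 186, σ(81) = 121, σ(82) = 126, σ(83) = 84, σ(84) = 224, σ(85) = 108, σ(86) = 132, σ(87) = 120, σ(88) = 180, σ(89) = 90, σ(90) = 234, σ(91) = 112, σ(92) = 168, σ(93) = 128, σ(94) = 144, σ(95) = 120, σ(96) = 252, σ(97) = 98, σ(98) = 171, σ(99) = 156, σ(100) = 217, σ(101) = 102, σ(102) = 216, σ(103) = 104, σ(104) = 210, σ(105) = 192, σ(106) = 162, σ(107) = 108, σ(108) = 280, σ(109) = 110, σ(110) = 216, σ(111) = 152, σ(112) = 248, σ(113) = 114, σ(114) = 240, σ(115) = 144, σ(116) = 210, σ(117) = 182, σ(118) = 180, σ(119) = 144, σ(120) = 360, σ(121) = 133, σ(122) = 186, σ(123) = 168, σ(124) = 224, σ(125) = 156, σ(126) = 312, σ(127) = 128, σ(128) = 255, σ(129) = 176, σ(130) = 252, σ(131) = 132, σ(132) = 336, σ(133) = 160, σ(134) = 204, σ(135) = 240, σ(136) = 270, σ(137) = 138, σ(138) = 288, σ(139) = 140, σ(140) = 336, σ(141) = 192, σ(142) = 216, σ(143) = 168, σ(144) = 403, σ(145) = 180, σ(146) = 222, σ(147) = 228, σ(148) = 266, σ(149) = 150, σ(150) = 372, σ(151) = 152, σ(152) = 300, σ(153) = 234, σ(154) = 288, σ(155) = 192, σ(156) = 392, σ(157) = 158, σ(158) = 240, σ(159) = 216, σ(160) = 378, σ(161) = 192, σ(162) = 363, σ(163) = 164, σ(164) = 294, σ(165) = 288, σ(166) = 252, σ(167) = 168, σ(168) = 480, σ(169) = 183, σ(170) = 324, σ(171) = 260, σ(172) = 308, σ(173) = 174, σ(174) = 360, σ(175) = 248, σ(176) = 372, σ(177) = 240, σ(178) = 270, σ(179) = 180. Summing all 179 values: 26274. (Average order: Σ_{n ≤ x} σ(n) ~ (π²/12) x². For x = 179, (π²/12)·179² ≈ 26352.67.)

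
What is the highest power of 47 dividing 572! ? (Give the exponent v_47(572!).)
v_47(572!) = 12

Legendre's formula: v_p(n!) = Σ_{k ≥ 1} ⌊n / p^k⌋. For p = 47, n = 572, the terms are:
  ⌊572/47^1⌋ = ⌊572/47⌋ = 12
(the next term ⌊572/47^2⌋ = 0, terminating the sum). Summing: v_47(572!) = 12 = 12.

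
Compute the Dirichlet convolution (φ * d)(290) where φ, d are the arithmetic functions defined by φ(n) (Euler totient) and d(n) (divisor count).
(φ * d)(290) = 540

Divisors of 290: [1, 2, 5, 10, 29, 58, 145, 290]. For each d | 290:
  d = 1: φ(1) · d(290/1) = 1 · 8 = 8
  d = 2: φ(2) · d(290/2) = 1 · 4 = 4
  d = 5: φ(5) · d(290/5) = 4 · 4 = 16
  d = 10: φ(10) · d(290/10) = 4 · 2 = 8
  d = 29: φ(29) · d(290/29) = 28 · 4 = 112
  d = 58: φ(58) · d(290/58) = 28 · 2 = 56
  d = 145: φ(145) · d(290/145) = 112 · 2 = 224
  d = 290: φ(290) · d(290/290) = 112 · 1 = 112
Summing: (φ * d)(290) = 8 + 4 + 16 + 8 + 112 + 56 + 224 + 112 = 540.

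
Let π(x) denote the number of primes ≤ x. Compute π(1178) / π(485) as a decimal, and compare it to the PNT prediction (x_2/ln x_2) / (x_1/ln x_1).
π(1178)/π(485) = 193/92 ≈ 2.0978;  PNT prediction ≈ 2.1241.

π(485) = 92 and π(1178) = 193, so π(1178)/π(485) ≈ 2.0978. The PNT-predicted ratio is (1178/ln(1178)) / (485/ln(485)) ≈ 2.1241. The two agree to within a few percent, as expected.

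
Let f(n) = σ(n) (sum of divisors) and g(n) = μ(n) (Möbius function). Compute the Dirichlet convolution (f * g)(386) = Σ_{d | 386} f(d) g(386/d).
(σ * μ)(386) = 386

Divisors of 386: [1, 2, 193, 386]. For each d | 386:
  d = 1: σ(1) · μ(386/1) = 1 · 1 = 1
  d = 2: σ(2) · μ(386/2) = 3 · -1 = -3
  d = 193: σ(193) · μ(386/193) = 194 · -1 = -194
  d = 386: σ(386) · μ(386/386) = 582 · 1 = 582
Summing: (σ * μ)(386) = 1 + -3 + -194 + 582 = 386.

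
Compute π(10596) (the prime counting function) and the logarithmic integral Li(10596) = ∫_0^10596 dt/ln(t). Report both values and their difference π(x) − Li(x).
π(10596) = 1291;  Li(10596) ≈ 1310.64;  π(x) − Li(x) ≈ -19.64.

Direct count of primes ≤ 10596 gives π(10596) = 1291. Numerical evaluation of the logarithmic integral gives Li(10596) ≈ 1310.64. The difference π(x) − Li(x) ≈ -19.64 is typically negative for small/moderate x (Li(x) overestimates), though Littlewood's theorem shows this sign changes infinitely often.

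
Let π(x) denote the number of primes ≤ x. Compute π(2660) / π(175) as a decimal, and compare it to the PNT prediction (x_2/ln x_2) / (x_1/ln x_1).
π(2660)/π(175) = 385/40 ≈ 9.6250;  PNT prediction ≈ 9.9548.

π(175) = 40 and π(2660) = 385, so π(2660)/π(175) ≈ 9.6250. The PNT-predicted ratio is (2660/ln(2660)) / (175/ln(175)) ≈ 9.9548. The two agree to within a few percent, as expected.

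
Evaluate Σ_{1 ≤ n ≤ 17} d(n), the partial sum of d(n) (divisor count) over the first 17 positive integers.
Σ_{n ≤ 17} d(n) = 52

Compute d(n) for each 1 ≤ n ≤ 17: d(1) = 1, d(2) = 2, d(3) = 2, d(4) = 3, d(5) = 2, d(6) = 4, d(7) = 2, d(8) = 4, d(9) = 3, d(10) = 4, d(11) = 2, d(12) = 6, d(13) = 2, d(14) = 4, d(15) = 4, d(16) = 5, d(17) = 2. Summing all 17 values: 52. (Dirichlet's divisor formula: Σ_{n ≤ x} d(n) = x ln(x) + (2γ − 1) x + O(√x). For x = 17, the asymptotic estimate is ≈ 50.79.)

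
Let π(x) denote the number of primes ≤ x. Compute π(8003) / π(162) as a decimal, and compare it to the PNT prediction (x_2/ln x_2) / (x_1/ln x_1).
π(8003)/π(162) = 1007/37 ≈ 27.2162;  PNT prediction ≈ 27.9646.

π(162) = 37 and π(8003) = 1007, so π(8003)/π(162) ≈ 27.2162. The PNT-predicted ratio is (8003/ln(8003)) / (162/ln(162)) ≈ 27.9646. The two agree to within a few percent, as expected.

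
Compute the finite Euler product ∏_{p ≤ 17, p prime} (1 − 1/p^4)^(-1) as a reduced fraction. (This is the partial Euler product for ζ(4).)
∏ = 54205291183043/50083135488000

The primes p ≤ 17 are [2, 3, 5, 7, 11, 13, 17]. For each prime, (1 − 1/p^4)^(-1) = p^4 / (p^4 − 1). The product is (1 − 1/2^4)^(-1), (1 − 1/3^4)^(-1), (1 − 1/5^4)^(-1), (1 − 1/7^4)^(-1), (1 − 1/11^4)^(-1), (1 − 1/13^4)^(-1), (1 − 1/17^4)^(-1) = ∏ p^4 / (p^4 − 1) = 54205291183043/50083135488000.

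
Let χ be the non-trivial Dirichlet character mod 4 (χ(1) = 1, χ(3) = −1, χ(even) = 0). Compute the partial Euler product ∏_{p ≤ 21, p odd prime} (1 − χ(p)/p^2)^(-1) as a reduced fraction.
∏ = 14933966047/16280616960

The odd primes p ≤ 21 are [3, 5, 7, 11, 13, 17, 19]. For each, χ(p) = 1 if p ≡ 1 mod 4, χ(p) = −1 if p ≡ 3 mod 4. Taking (1 − χ(p)/p^2)^(-1) = p^2/(p^2 − χ(p)): (1 − (-1)/3^2)^(-1) · (1 − (1)/5^2)^(-1) · (1 − (-1)/7^2)^(-1) · (1 − (-1)/11^2)^(-1) · (1 − (1)/13^2)^(-1) · (1 − (1)/17^2)^(-1) · (1 − (-1)/19^2)^(-1) = 14933966047/16280616960.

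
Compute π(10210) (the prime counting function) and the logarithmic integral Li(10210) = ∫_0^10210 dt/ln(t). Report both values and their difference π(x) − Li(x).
π(10210) = 1252;  Li(10210) ≈ 1268.91;  π(x) − Li(x) ≈ -16.91.

Direct count of primes ≤ 10210 gives π(10210) = 1252. Numerical evaluation of the logarithmic integral gives Li(10210) ≈ 1268.91. The difference π(x) − Li(x) ≈ -16.91 is typically negative for small/moderate x (Li(x) overestimates), though Littlewood's theorem shows this sign changes infinitely often.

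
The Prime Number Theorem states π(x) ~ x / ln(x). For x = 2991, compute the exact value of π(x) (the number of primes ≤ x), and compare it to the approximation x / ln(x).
π(2991) = 429;  x/ln(x) ≈ 373.72;  relative error ≈ 12.89%.

Directly count primes up to 2991: π(2991) = 429. The PNT approximation gives 2991/ln(2991) ≈ 2991/8.00336 ≈ 373.72. Relative error (π(x) − x/ln(x)) / π(x) ≈ 12.89%; the approximation is known to undercount slightly (Li(x) is a better estimate).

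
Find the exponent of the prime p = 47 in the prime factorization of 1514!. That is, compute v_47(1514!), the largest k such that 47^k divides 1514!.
v_47(1514!) = 32

Legendre's formula: v_p(n!) = Σ_{k ≥ 1} ⌊n / p^k⌋. For p = 47, n = 1514, the terms are:
  ⌊1514/47^1⌋ = ⌊1514/47⌋ = 32
(the next term ⌊1514/47^2⌋ = 0, terminating the sum). Summing: v_47(1514!) = 32 = 32.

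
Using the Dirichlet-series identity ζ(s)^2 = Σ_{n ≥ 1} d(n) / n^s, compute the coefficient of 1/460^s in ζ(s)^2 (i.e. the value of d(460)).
d(460) = 12

ζ(s)^2 = (Σ 1/m^s)(Σ 1/k^s). The coefficient of 1/n^s in the product is the number of ordered pairs (m, k) with mk = n, which equals d(n). For n = 460, divisors are [1, 2, 4, 5, 10, 20, 23, 46, 92, 115, 230, 460], so d(460) = 12.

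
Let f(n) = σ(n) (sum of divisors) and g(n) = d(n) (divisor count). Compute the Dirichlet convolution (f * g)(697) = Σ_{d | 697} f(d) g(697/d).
(σ * d)(697) = 880

Divisors of 697: [1, 17, 41, 697]. For each d | 697:
  d = 1: σ(1) · d(697/1) = 1 · 4 = 4
  d = 17: σ(17) · d(697/17) = 18 · 2 = 36
  d = 41: σ(41) · d(697/41) = 42 · 2 = 84
  d = 697: σ(697) · d(697/697) = 756 · 1 = 756
Summing: (σ * d)(697) = 4 + 36 + 84 + 756 = 880.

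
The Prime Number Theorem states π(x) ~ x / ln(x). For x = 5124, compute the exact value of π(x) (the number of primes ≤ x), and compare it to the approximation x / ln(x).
π(5124) = 685;  x/ln(x) ≈ 599.88;  relative error ≈ 12.43%.

Directly count primes up to 5124: π(5124) = 685. The PNT approximation gives 5124/ln(5124) ≈ 5124/8.54169 ≈ 599.88. Relative error (π(x) − x/ln(x)) / π(x) ≈ 12.43%; the approximation is known to undercount slightly (Li(x) is a better estimate).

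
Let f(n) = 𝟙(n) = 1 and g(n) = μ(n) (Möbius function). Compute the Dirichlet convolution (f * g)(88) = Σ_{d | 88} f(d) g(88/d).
(𝟙 * μ)(88) = 0

Divisors of 88: [1, 2, 4, 8, 11, 22, 44, 88]. For each d | 88:
  d = 1: 𝟙(1) · μ(88/1) = 1 · 0 = 0
  d = 2: 𝟙(2) · μ(88/2) = 1 · 0 = 0
  d = 4: 𝟙(4) · μ(88/4) = 1 · 1 = 1
  d = 8: 𝟙(8) · μ(88/8) = 1 · -1 = -1
  d = 11: 𝟙(11) · μ(88/11) = 1 · 0 = 0
  d = 22: 𝟙(22) · μ(88/22) = 1 · 0 = 0
  d = 44: 𝟙(44) · μ(88/44) = 1 · -1 = -1
  d = 88: 𝟙(88) · μ(88/88) = 1 · 1 = 1
Summing: (𝟙 * μ)(88) = 0 + 0 + 1 + -1 + 0 + 0 + -1 + 1 = 0.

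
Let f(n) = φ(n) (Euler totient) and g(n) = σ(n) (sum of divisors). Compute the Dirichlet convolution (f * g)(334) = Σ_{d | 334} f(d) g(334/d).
(φ * σ)(334) = 1336

Divisors of 334: [1, 2, 167, 334]. For each d | 334:
  d = 1: φ(1) · σ(334/1) = 1 · 504 = 504
  d = 2: φ(2) · σ(334/2) = 1 · 168 = 168
  d = 167: φ(167) · σ(334/167) = 166 · 3 = 498
  d = 334: φ(334) · σ(334/334) = 166 · 1 = 166
Summing: (φ * σ)(334) = 504 + 168 + 498 + 166 = 1336.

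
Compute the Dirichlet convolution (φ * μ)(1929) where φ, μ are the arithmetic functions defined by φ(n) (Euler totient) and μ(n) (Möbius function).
(φ * μ)(1929) = 641

Divisors of 1929: [1, 3, 643, 1929]. For each d | 1929:
  d = 1: φ(1) · μ(1929/1) = 1 · 1 = 1
  d = 3: φ(3) · μ(1929/3) = 2 · -1 = -2
  d = 643: φ(643) · μ(1929/643) = 642 · -1 = -642
  d = 1929: φ(1929) · μ(1929/1929) = 1284 · 1 = 1284
Summing: (φ * μ)(1929) = 1 + -2 + -642 + 1284 = 641.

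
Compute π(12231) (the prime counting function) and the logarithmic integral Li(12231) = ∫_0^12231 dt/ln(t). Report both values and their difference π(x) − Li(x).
π(12231) = 1461;  Li(12231) ≈ 1485.67;  π(x) − Li(x) ≈ -24.67.

Direct count of primes ≤ 12231 gives π(12231) = 1461. Numerical evaluation of the logarithmic integral gives Li(12231) ≈ 1485.67. The difference π(x) − Li(x) ≈ -24.67 is typically negative for small/moderate x (Li(x) overestimates), though Littlewood's theorem shows this sign changes infinitely often.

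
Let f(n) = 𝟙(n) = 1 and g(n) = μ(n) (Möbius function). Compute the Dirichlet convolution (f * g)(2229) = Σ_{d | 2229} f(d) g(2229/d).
(𝟙 * μ)(2229) = 0

Divisors of 2229: [1, 3, 743, 2229]. For each d | 2229:
  d = 1: 𝟙(1) · μ(2229/1) = 1 · 1 = 1
  d = 3: 𝟙(3) · μ(2229/3) = 1 · -1 = -1
  d = 743: 𝟙(743) · μ(2229/743) = 1 · -1 = -1
  d = 2229: 𝟙(2229) · μ(2229/2229) = 1 · 1 = 1
Summing: (𝟙 * μ)(2229) = 1 + -1 + -1 + 1 = 0.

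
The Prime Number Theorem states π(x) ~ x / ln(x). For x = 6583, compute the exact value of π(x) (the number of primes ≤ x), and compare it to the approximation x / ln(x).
π(6583) = 852;  x/ln(x) ≈ 748.73;  relative error ≈ 12.12%.

Directly count primes up to 6583: π(6583) = 852. The PNT approximation gives 6583/ln(6583) ≈ 6583/8.79225 ≈ 748.73. Relative error (π(x) − x/ln(x)) / π(x) ≈ 12.12%; the approximation is known to undercount slightly (Li(x) is a better estimate).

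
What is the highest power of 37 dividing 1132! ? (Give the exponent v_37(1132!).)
v_37(1132!) = 30

Legendre's formula: v_p(n!) = Σ_{k ≥ 1} ⌊n / p^k⌋. For p = 37, n = 1132, the terms are:
  ⌊1132/37^1⌋ = ⌊1132/37⌋ = 30
(the next term ⌊1132/37^2⌋ = 0, terminating the sum). Summing: v_37(1132!) = 30 = 30.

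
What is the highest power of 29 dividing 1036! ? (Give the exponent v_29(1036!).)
v_29(1036!) = 36

Legendre's formula: v_p(n!) = Σ_{k ≥ 1} ⌊n / p^k⌋. For p = 29, n = 1036, the terms are:
  ⌊1036/29^1⌋ = ⌊1036/29⌋ = 35
  ⌊1036/29^2⌋ = ⌊1036/841⌋ = 1
(the next term ⌊1036/29^3⌋ = 0, terminating the sum). Summing: v_29(1036!) = 35 + 1 = 36.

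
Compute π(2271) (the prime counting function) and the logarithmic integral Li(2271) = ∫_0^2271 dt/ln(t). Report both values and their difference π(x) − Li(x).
π(2271) = 337;  Li(2271) ≈ 350.16;  π(x) − Li(x) ≈ -13.16.

Direct count of primes ≤ 2271 gives π(2271) = 337. Numerical evaluation of the logarithmic integral gives Li(2271) ≈ 350.16. The difference π(x) − Li(x) ≈ -13.16 is typically negative for small/moderate x (Li(x) overestimates), though Littlewood's theorem shows this sign changes infinitely often.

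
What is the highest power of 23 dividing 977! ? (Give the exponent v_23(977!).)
v_23(977!) = 43

Legendre's formula: v_p(n!) = Σ_{k ≥ 1} ⌊n / p^k⌋. For p = 23, n = 977, the terms are:
  ⌊977/23^1⌋ = ⌊977/23⌋ = 42
  ⌊977/23^2⌋ = ⌊977/529⌋ = 1
(the next term ⌊977/23^3⌋ = 0, terminating the sum). Summing: v_23(977!) = 42 + 1 = 43.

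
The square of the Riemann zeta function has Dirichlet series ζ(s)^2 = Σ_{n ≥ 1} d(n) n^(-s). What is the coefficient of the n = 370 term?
d(370) = 8

ζ(s)^2 = (Σ 1/m^s)(Σ 1/k^s). The coefficient of 1/n^s in the product is the number of ordered pairs (m, k) with mk = n, which equals d(n). For n = 370, divisors are [1, 2, 5, 10, 37, 74, 185, 370], so d(370) = 8.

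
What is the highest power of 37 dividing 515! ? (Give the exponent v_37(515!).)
v_37(515!) = 13

Legendre's formula: v_p(n!) = Σ_{k ≥ 1} ⌊n / p^k⌋. For p = 37, n = 515, the terms are:
  ⌊515/37^1⌋ = ⌊515/37⌋ = 13
(the next term ⌊515/37^2⌋ = 0, terminating the sum). Summing: v_37(515!) = 13 = 13.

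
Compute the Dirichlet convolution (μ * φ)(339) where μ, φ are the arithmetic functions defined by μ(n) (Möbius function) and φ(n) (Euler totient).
(μ * φ)(339) = 111

Divisors of 339: [1, 3, 113, 339]. For each d | 339:
  d = 1: μ(1) · φ(339/1) = 1 · 224 = 224
  d = 3: μ(3) · φ(339/3) = -1 · 112 = -112
  d = 113: μ(113) · φ(339/113) = -1 · 2 = -2
  d = 339: μ(339) · φ(339/339) = 1 · 1 = 1
Summing: (μ * φ)(339) = 224 + -112 + -2 + 1 = 111.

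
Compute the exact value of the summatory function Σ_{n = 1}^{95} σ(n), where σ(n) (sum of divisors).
Σ_{n ≤ 95} σ(n) = 7405

Compute σ(n) for each 1 ≤ n ≤ 95: σ(1) = 1, σ(2) = 3, σ(3) = 4, σ(4) = 7, σ(5) = 6, σ(6) = 12, σ(7) = 8, σ(8) = 15, σ(9) = 13, σ(10) = 18, σ(11) = 12, σ(12) = 28, σ(13) = 14, σ(14) = 24, σ(15) = 24, σ(16) = 31, σ(17) = 18, σ(18) = 39, σ(19) = 20, σ(20) = 42, σ(21) = 32, σ(22) = 36, σ(23) = 24, σ(24) = 60, σ(25) = 31, σ(26) = 42, σ(27) = 40, σ(28) = 56, σ(29) = 30, σ(30) = 72, σ(31) = 32, σ(32) = 63, σ(33) = 48, σ(34) = 54, σ(35) = 48, σ(36) = 91, σ(37) = 38, σ(38) = 60, σ(39) = 56, σ(40) = 90, σ(41) = 42, σ(42) = 96, σ(43) = 44, σ(44) = 84, σ(45) = 78, σ(46) = 72, σ(47) = 48, σ(48) = 124, σ(49) = 57, σ(50) = 93, σ(51) = 72, σ(52) = 98, σ(53) = 54, σ(54) = 120, σ(55) = 72, σ(56) = 120, σ(57) = 80, σ(58) = 90, σ(59) = 60, σ(60) = 168, σ(61) = 62, σ(62) = 96, σ(63) = 104, σ(64) = 127, σ(65) = 84, σ(66) = 144, σ(67) = 68, σ(68) = 126, σ(69) = 96, σ(70) = 144, σ(71) = 72, σ(72) = 195, σ(73) = 74, σ(74) = 114, σ(75) = 124, σ(76) = 140, σ(77) = 96, σ(78) = 168, σ(79) = 80, σ(80) = 186, σ(81) = 121, σ(82) = 126, σ(83) = 84, σ(84) = 224, σ(85) = 108, σ(86) = 132, σ(87) = 120, σ(88) = 180, σ(89) = 90, σ(90) = 234, σ(91) = 112, σ(92) = 168, σ(93) = 128, σ(94) = 144, σ(95) = 120. Summing all 95 values: 7405. (Average order: Σ_{n ≤ x} σ(n) ~ (π²/12) x². For x = 95, (π²/12)·95² ≈ 7422.76.)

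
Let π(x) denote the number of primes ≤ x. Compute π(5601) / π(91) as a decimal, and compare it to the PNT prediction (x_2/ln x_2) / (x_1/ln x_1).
π(5601)/π(91) = 738/24 ≈ 30.7500;  PNT prediction ≈ 32.1690.

π(91) = 24 and π(5601) = 738, so π(5601)/π(91) ≈ 30.7500. The PNT-predicted ratio is (5601/ln(5601)) / (91/ln(91)) ≈ 32.1690. The two agree to within a few percent, as expected.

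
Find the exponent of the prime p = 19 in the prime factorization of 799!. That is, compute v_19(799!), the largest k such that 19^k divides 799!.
v_19(799!) = 44

Legendre's formula: v_p(n!) = Σ_{k ≥ 1} ⌊n / p^k⌋. For p = 19, n = 799, the terms are:
  ⌊799/19^1⌋ = ⌊799/19⌋ = 42
  ⌊799/19^2⌋ = ⌊799/361⌋ = 2
(the next term ⌊799/19^3⌋ = 0, terminating the sum). Summing: v_19(799!) = 42 + 2 = 44.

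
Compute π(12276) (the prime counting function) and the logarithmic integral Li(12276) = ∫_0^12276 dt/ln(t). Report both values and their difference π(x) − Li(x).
π(12276) = 1467;  Li(12276) ≈ 1490.45;  π(x) − Li(x) ≈ -23.45.

Direct count of primes ≤ 12276 gives π(12276) = 1467. Numerical evaluation of the logarithmic integral gives Li(12276) ≈ 1490.45. The difference π(x) − Li(x) ≈ -23.45 is typically negative for small/moderate x (Li(x) overestimates), though Littlewood's theorem shows this sign changes infinitely often.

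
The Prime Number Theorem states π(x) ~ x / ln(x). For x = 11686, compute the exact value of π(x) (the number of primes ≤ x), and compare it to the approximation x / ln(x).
π(11686) = 1402;  x/ln(x) ≈ 1247.68;  relative error ≈ 11.01%.

Directly count primes up to 11686: π(11686) = 1402. The PNT approximation gives 11686/ln(11686) ≈ 11686/9.36615 ≈ 1247.68. Relative error (π(x) − x/ln(x)) / π(x) ≈ 11.01%; the approximation is known to undercount slightly (Li(x) is a better estimate).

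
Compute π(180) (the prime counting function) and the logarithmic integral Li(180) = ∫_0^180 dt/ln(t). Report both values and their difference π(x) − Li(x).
π(180) = 41;  Li(180) ≈ 46.38;  π(x) − Li(x) ≈ -5.38.

Direct count of primes ≤ 180 gives π(180) = 41. Numerical evaluation of the logarithmic integral gives Li(180) ≈ 46.38. The difference π(x) − Li(x) ≈ -5.38 is typically negative for small/moderate x (Li(x) overestimates), though Littlewood's theorem shows this sign changes infinitely often.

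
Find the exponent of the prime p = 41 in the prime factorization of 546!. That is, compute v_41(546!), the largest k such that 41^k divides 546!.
v_41(546!) = 13

Legendre's formula: v_p(n!) = Σ_{k ≥ 1} ⌊n / p^k⌋. For p = 41, n = 546, the terms are:
  ⌊546/41^1⌋ = ⌊546/41⌋ = 13
(the next term ⌊546/41^2⌋ = 0, terminating the sum). Summing: v_41(546!) = 13 = 13.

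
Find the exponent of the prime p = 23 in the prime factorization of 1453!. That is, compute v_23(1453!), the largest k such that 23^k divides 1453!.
v_23(1453!) = 65

Legendre's formula: v_p(n!) = Σ_{k ≥ 1} ⌊n / p^k⌋. For p = 23, n = 1453, the terms are:
  ⌊1453/23^1⌋ = ⌊1453/23⌋ = 63
  ⌊1453/23^2⌋ = ⌊1453/529⌋ = 2
(the next term ⌊1453/23^3⌋ = 0, terminating the sum). Summing: v_23(1453!) = 63 + 2 = 65.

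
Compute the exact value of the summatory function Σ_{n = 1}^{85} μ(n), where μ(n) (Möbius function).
Σ_{n ≤ 85} μ(n) = -3

Compute μ(n) for each 1 ≤ n ≤ 85: μ(1) = 1, μ(2) = -1, μ(3) = -1, μ(4) = 0, μ(5) = -1, μ(6) = 1, μ(7) = -1, μ(8) = 0, μ(9) = 0, μ(10) = 1, μ(11) = -1, μ(12) = 0, μ(13) = -1, μ(14) = 1, μ(15) = 1, μ(16) = 0, μ(17) = -1, μ(18) = 0, μ(19) = -1, μ(20) = 0, μ(21) = 1, μ(22) = 1, μ(23) = -1, μ(24) = 0, μ(25) = 0, μ(26) = 1, μ(27) = 0, μ(28) = 0, μ(29) = -1, μ(30) = -1, μ(31) = -1, μ(32) = 0, μ(33) = 1, μ(34) = 1, μ(35) = 1, μ(36) = 0, μ(37) = -1, μ(38) = 1, μ(39) = 1, μ(40) = 0, μ(41) = -1, μ(42) = -1, μ(43) = -1, μ(44) = 0, μ(45) = 0, μ(46) = 1, μ(47) = -1, μ(48) = 0, μ(49) = 0, μ(50) = 0, μ(51) = 1, μ(52) = 0, μ(53) = -1, μ(54) = 0, μ(55) = 1, μ(56) = 0, μ(57) = 1, μ(58) = 1, μ(59) = -1, μ(60) = 0, μ(61) = -1, μ(62) = 1, μ(63) = 0, μ(64) = 0, μ(65) = 1, μ(66) = -1, μ(67) = -1, μ(68) = 0, μ(69) = 1, μ(70) = -1, μ(71) = -1, μ(72) = 0, μ(73) = -1, μ(74) = 1, μ(75) = 0, μ(76) = 0, μ(77) = 1, μ(78) = -1, μ(79) = -1, μ(80) = 0, μ(81) = 0, μ(82) = 1, μ(83) = -1, μ(84) = 0, μ(85) = 1. Summing all 85 values: -3. (Mertens function M(x) = Σ_{n ≤ x} μ(n); on average M(x) should be small (PNT ⟺ M(x) = o(x)).)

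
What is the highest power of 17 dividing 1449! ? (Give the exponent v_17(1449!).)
v_17(1449!) = 90

Legendre's formula: v_p(n!) = Σ_{k ≥ 1} ⌊n / p^k⌋. For p = 17, n = 1449, the terms are:
  ⌊1449/17^1⌋ = ⌊1449/17⌋ = 85
  ⌊1449/17^2⌋ = ⌊1449/289⌋ = 5
(the next term ⌊1449/17^3⌋ = 0, terminating the sum). Summing: v_17(1449!) = 85 + 5 = 90.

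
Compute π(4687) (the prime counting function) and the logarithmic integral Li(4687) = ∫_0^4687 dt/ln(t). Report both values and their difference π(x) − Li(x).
π(4687) = 633;  Li(4687) ≈ 647.39;  π(x) − Li(x) ≈ -14.39.

Direct count of primes ≤ 4687 gives π(4687) = 633. Numerical evaluation of the logarithmic integral gives Li(4687) ≈ 647.39. The difference π(x) − Li(x) ≈ -14.39 is typically negative for small/moderate x (Li(x) overestimates), though Littlewood's theorem shows this sign changes infinitely often.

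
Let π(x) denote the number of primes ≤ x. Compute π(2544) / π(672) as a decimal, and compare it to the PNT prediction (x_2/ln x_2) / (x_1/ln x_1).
π(2544)/π(672) = 372/121 ≈ 3.0744;  PNT prediction ≈ 3.1430.

π(672) = 121 and π(2544) = 372, so π(2544)/π(672) ≈ 3.0744. The PNT-predicted ratio is (2544/ln(2544)) / (672/ln(672)) ≈ 3.1430. The two agree to within a few percent, as expected.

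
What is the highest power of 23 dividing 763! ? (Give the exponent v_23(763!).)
v_23(763!) = 34

Legendre's formula: v_p(n!) = Σ_{k ≥ 1} ⌊n / p^k⌋. For p = 23, n = 763, the terms are:
  ⌊763/23^1⌋ = ⌊763/23⌋ = 33
  ⌊763/23^2⌋ = ⌊763/529⌋ = 1
(the next term ⌊763/23^3⌋ = 0, terminating the sum). Summing: v_23(763!) = 33 + 1 = 34.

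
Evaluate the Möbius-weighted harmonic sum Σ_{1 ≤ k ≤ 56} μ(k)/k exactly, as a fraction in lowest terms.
Σ μ(k)/k = -17255220085293371/10863052825730014910

Values of μ(k) for 1 ≤ k ≤ 56: μ(1) = 1, μ(2) = -1, μ(3) = -1, μ(5) = -1, μ(6) = 1, μ(7) = -1, μ(10) = 1, μ(11) = -1, μ(13) = -1, μ(14) = 1, μ(15) = 1, μ(17) = -1, μ(19) = -1, μ(21) = 1, μ(22) = 1, μ(23) = -1, μ(26) = 1, μ(29) = -1, μ(30) = -1, μ(31) = -1, μ(33) = 1, μ(34) = 1, μ(35) = 1, μ(37) = -1, μ(38) = 1, μ(39) = 1, μ(41) = -1, μ(42) = -1, μ(43) = -1, μ(46) = 1, μ(47) = -1, μ(51) = 1, μ(53) = -1, μ(55) = 1, with μ = 0 on non-squarefree integers. Summing μ(k)/k for k where μ(k) ≠ 0 gives -17255220085293371/10863052825730014910 ≈ -0.0016. (PNT ⟺ this sum → 0 as n → ∞.)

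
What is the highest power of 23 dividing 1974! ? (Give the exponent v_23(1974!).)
v_23(1974!) = 88

Legendre's formula: v_p(n!) = Σ_{k ≥ 1} ⌊n / p^k⌋. For p = 23, n = 1974, the terms are:
  ⌊1974/23^1⌋ = ⌊1974/23⌋ = 85
  ⌊1974/23^2⌋ = ⌊1974/529⌋ = 3
(the next term ⌊1974/23^3⌋ = 0, terminating the sum). Summing: v_23(1974!) = 85 + 3 = 88.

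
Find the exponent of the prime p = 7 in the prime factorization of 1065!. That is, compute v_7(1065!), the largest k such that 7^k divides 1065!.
v_7(1065!) = 176

Legendre's formula: v_p(n!) = Σ_{k ≥ 1} ⌊n / p^k⌋. For p = 7, n = 1065, the terms are:
  ⌊1065/7^1⌋ = ⌊1065/7⌋ = 152
  ⌊1065/7^2⌋ = ⌊1065/49⌋ = 21
  ⌊1065/7^3⌋ = ⌊1065/343⌋ = 3
(the next term ⌊1065/7^4⌋ = 0, terminating the sum). Summing: v_7(1065!) = 152 + 21 + 3 = 176.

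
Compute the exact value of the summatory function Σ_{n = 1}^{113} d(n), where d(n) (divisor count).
Σ_{n ≤ 113} d(n) = 554

Compute d(n) for each 1 ≤ n ≤ 113: d(1) = 1, d(2) = 2, d(3) = 2, d(4) = 3, d(5) = 2, d(6) = 4, d(7) = 2, d(8) = 4, d(9) = 3, d(10) = 4, d(11) = 2, d(12) = 6, d(13) = 2, d(14) = 4, d(15) = 4, d(16) = 5, d(17) = 2, d(18) = 6, d(19) = 2, d(20) = 6, d(21) = 4, d(22) = 4, d(23) = 2, d(24) = 8, d(25) = 3, d(26) = 4, d(27) = 4, d(28) = 6, d(29) = 2, d(30) = 8, d(31) = 2, d(32) = 6, d(33) = 4, d(34) = 4, d(35) = 4, d(36) = 9, d(37) = 2, d(38) = 4, d(39) = 4, d(40) = 8, d(41) = 2, d(42) = 8, d(43) = 2, d(44) = 6, d(45) = 6, d(46) = 4, d(47) = 2, d(48) = 10, d(49) = 3, d(50) = 6, d(51) = 4, d(52) = 6, d(53) = 2, d(54) = 8, d(55) = 4, d(56) = 8, d(57) = 4, d(58) = 4, d(59) = 2, d(60) = 12, d(61) = 2, d(62) = 4, d(63) = 6, d(64) = 7, d(65) = 4, d(66) = 8, d(67) = 2, d(68) = 6, d(69) = 4, d(70) = 8, d(71) = 2, d(72) = 12, d(73) = 2, d(74) = 4, d(75) = 6, d(76) = 6, d(77) = 4, d(78) = 8, d(79) = 2, d(80) = 10, d(81) = 5, d(82) = 4, d(83) = 2, d(84) = 12, d(85) = 4, d(86) = 4, d(87) = 4, d(88) = 8, d(89) = 2, d(90) = 12, d(91) = 4, d(92) = 6, d(93) = 4, d(94) = 4, d(95) = 4, d(96) = 12, d(97) = 2, d(98) = 6, d(99) = 6, d(100) = 9, d(101) = 2, d(102) = 8, d(103) = 2, d(104) = 8, d(105) = 8, d(106) = 4, d(107) = 2, d(108) = 12, d(109) = 2, d(110) = 8, d(111) = 4, d(112) = 10, d(113) = 2. Summing all 113 values: 554. (Dirichlet's divisor formula: Σ_{n ≤ x} d(n) = x ln(x) + (2γ − 1) x + O(√x). For x = 113, the asymptotic estimate is ≈ 551.65.)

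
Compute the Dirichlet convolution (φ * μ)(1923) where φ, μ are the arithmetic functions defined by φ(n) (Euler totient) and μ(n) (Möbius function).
(φ * μ)(1923) = 639

Divisors of 1923: [1, 3, 641, 1923]. For each d | 1923:
  d = 1: φ(1) · μ(1923/1) = 1 · 1 = 1
  d = 3: φ(3) · μ(1923/3) = 2 · -1 = -2
  d = 641: φ(641) · μ(1923/641) = 640 · -1 = -640
  d = 1923: φ(1923) · μ(1923/1923) = 1280 · 1 = 1280
Summing: (φ * μ)(1923) = 1 + -2 + -640 + 1280 = 639.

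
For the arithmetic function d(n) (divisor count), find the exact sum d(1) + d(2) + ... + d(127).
Σ_{n ≤ 127} d(n) = 637

Compute d(n) for each 1 ≤ n ≤ 127: d(1) = 1, d(2) = 2, d(3) = 2, d(4) = 3, d(5) = 2, d(6) = 4, d(7) = 2, d(8) = 4, d(9) = 3, d(10) = 4, d(11) = 2, d(12) = 6, d(13) = 2, d(14) = 4, d(15) = 4, d(16) = 5, d(17) = 2, d(18) = 6, d(19) = 2, d(20) = 6, d(21) = 4, d(22) = 4, d(23) = 2, d(24) = 8, d(25) = 3, d(26) = 4, d(27) = 4, d(28) = 6, d(29) = 2, d(30) = 8, d(31) = 2, d(32) = 6, d(33) = 4, d(34) = 4, d(35) = 4, d(36) = 9, d(37) = 2, d(38) = 4, d(39) = 4, d(40) = 8, d(41) = 2, d(42) = 8, d(43) = 2, d(44) = 6, d(45) = 6, d(46) = 4, d(47) = 2, d(48) = 10, d(49) = 3, d(50) = 6, d(51) = 4, d(52) = 6, d(53) = 2, d(54) = 8, d(55) = 4, d(56) = 8, d(57) = 4, d(58) = 4, d(59) = 2, d(60) = 12, d(61) = 2, d(62) = 4, d(63) = 6, d(64) = 7, d(65) = 4, d(66) = 8, d(67) = 2, d(68) = 6, d(69) = 4, d(70) = 8, d(71) = 2, d(72) = 12, d(73) = 2, d(74) = 4, d(75) = 6, d(76) = 6, d(77) = 4, d(78) = 8, d(79) = 2, d(80) = 10, d(81) = 5, d(82) = 4, d(83) = 2, d(84) = 12, d(85) = 4, d(86) = 4, d(87) = 4, d(88) = 8, d(89) = 2, d(90) = 12, d(91) = 4, d(92) = 6, d(93) = 4, d(94) = 4, d(95) = 4, d(96) = 12, d(97) = 2, d(98) = 6, d(99) = 6, d(100) = 9, d(101) = 2, d(102) = 8, d(103) = 2, d(104) = 8, d(105) = 8, d(106) = 4, d(107) = 2, d(108) = 12, d(109) = 2, d(110) = 8, d(111) = 4, d(112) = 10, d(113) = 2, d(114) = 8, d(115) = 4, d(116) = 6, d(117) = 6, d(118) = 4, d(119) = 4, d(120) = 16, d(121) = 3, d(122) = 4, d(123) = 4, d(124) = 6, d(125) = 4, d(126) = 12, d(127) = 2. Summing all 127 values: 637. (Dirichlet's divisor formula: Σ_{n ≤ x} d(n) = x ln(x) + (2γ − 1) x + O(√x). For x = 127, the asymptotic estimate is ≈ 634.82.)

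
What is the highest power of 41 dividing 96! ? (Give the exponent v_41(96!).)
v_41(96!) = 2

Legendre's formula: v_p(n!) = Σ_{k ≥ 1} ⌊n / p^k⌋. For p = 41, n = 96, the terms are:
  ⌊96/41^1⌋ = ⌊96/41⌋ = 2
(the next term ⌊96/41^2⌋ = 0, terminating the sum). Summing: v_41(96!) = 2 = 2.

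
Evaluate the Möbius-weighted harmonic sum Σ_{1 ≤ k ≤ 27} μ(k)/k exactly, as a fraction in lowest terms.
Σ μ(k)/k = 4165258/111546435

Values of μ(k) for 1 ≤ k ≤ 27: μ(1) = 1, μ(2) = -1, μ(3) = -1, μ(5) = -1, μ(6) = 1, μ(7) = -1, μ(10) = 1, μ(11) = -1, μ(13) = -1, μ(14) = 1, μ(15) = 1, μ(17) = -1, μ(19) = -1, μ(21) = 1, μ(22) = 1, μ(23) = -1, μ(26) = 1, with μ = 0 on non-squarefree integers. Summing μ(k)/k for k where μ(k) ≠ 0 gives 4165258/111546435 ≈ 0.0373. (PNT ⟺ this sum → 0 as n → ∞.)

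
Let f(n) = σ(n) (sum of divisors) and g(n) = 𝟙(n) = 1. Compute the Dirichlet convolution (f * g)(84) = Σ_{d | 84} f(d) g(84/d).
(σ * 𝟙)(84) = 495

Divisors of 84: [1, 2, 3, 4, 6, 7, 12, 14, 21, 28, 42, 84]. For each d | 84:
  d = 1: σ(1) · 𝟙(84/1) = 1 · 1 = 1
  d = 2: σ(2) · 𝟙(84/2) = 3 · 1 = 3
  d = 3: σ(3) · 𝟙(84/3) = 4 · 1 = 4
  d = 4: σ(4) · 𝟙(84/4) = 7 · 1 = 7
  d = 6: σ(6) · 𝟙(84/6) = 12 · 1 = 12
  d = 7: σ(7) · 𝟙(84/7) = 8 · 1 = 8
  d = 12: σ(12) · 𝟙(84/12) = 28 · 1 = 28
  d = 14: σ(14) · 𝟙(84/14) = 24 · 1 = 24
  d = 21: σ(21) · 𝟙(84/21) = 32 · 1 = 32
  d = 28: σ(28) · 𝟙(84/28) = 56 · 1 = 56
  d = 42: σ(42) · 𝟙(84/42) = 96 · 1 = 96
  d = 84: σ(84) · 𝟙(84/84) = 224 · 1 = 224
Summing: (σ * 𝟙)(84) = 1 + 3 + 4 + 7 + 12 + 8 + 28 + 24 + 32 + 56 + 96 + 224 = 495.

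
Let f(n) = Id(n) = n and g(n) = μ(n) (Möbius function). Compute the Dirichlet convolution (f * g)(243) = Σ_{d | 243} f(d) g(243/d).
(Id * μ)(243) = 162

Divisors of 243: [1, 3, 9, 27, 81, 243]. For each d | 243:
  d = 1: Id(1) · μ(243/1) = 1 · 0 = 0
  d = 3: Id(3) · μ(243/3) = 3 · 0 = 0
  d = 9: Id(9) · μ(243/9) = 9 · 0 = 0
  d = 27: Id(27) · μ(243/27) = 27 · 0 = 0
  d = 81: Id(81) · μ(243/81) = 81 · -1 = -81
  d = 243: Id(243) · μ(243/243) = 243 · 1 = 243
Summing: (Id * μ)(243) = 0 + 0 + 0 + 0 + -81 + 243 = 162.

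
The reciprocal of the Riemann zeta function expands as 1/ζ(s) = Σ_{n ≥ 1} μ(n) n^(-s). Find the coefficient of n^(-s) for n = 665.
μ(665) = -1

Factor n = 665 = 5 · 7 · 19. μ(n) = 0 if any exponent ≥ 2 (not squarefree); otherwise μ(n) = (−1)^{ω(n)} where ω(n) is the number of distinct prime factors. Applying: μ(665) = -1.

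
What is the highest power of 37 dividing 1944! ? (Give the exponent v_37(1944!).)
v_37(1944!) = 53

Legendre's formula: v_p(n!) = Σ_{k ≥ 1} ⌊n / p^k⌋. For p = 37, n = 1944, the terms are:
  ⌊1944/37^1⌋ = ⌊1944/37⌋ = 52
  ⌊1944/37^2⌋ = ⌊1944/1369⌋ = 1
(the next term ⌊1944/37^3⌋ = 0, terminating the sum). Summing: v_37(1944!) = 52 + 1 = 53.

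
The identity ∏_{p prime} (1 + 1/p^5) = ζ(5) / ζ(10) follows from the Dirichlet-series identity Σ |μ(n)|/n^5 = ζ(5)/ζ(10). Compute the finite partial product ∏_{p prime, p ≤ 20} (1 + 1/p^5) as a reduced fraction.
∏ = 405833785877367637916288/391770333462674252324875

The primes p ≤ 20 are [2, 3, 5, 7, 11, 13, 17, 19]. For each, (1 + 1/p^5) = (p^5 + 1)/p^5. Multiplying these fractions over p ∈ [2, 3, 5, 7, 11, 13, 17, 19] gives 405833785877367637916288/391770333462674252324875. (In the limit P → ∞ this tends to ζ(5)/ζ(10).)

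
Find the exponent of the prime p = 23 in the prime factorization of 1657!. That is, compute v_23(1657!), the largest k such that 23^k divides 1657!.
v_23(1657!) = 75

Legendre's formula: v_p(n!) = Σ_{k ≥ 1} ⌊n / p^k⌋. For p = 23, n = 1657, the terms are:
  ⌊1657/23^1⌋ = ⌊1657/23⌋ = 72
  ⌊1657/23^2⌋ = ⌊1657/529⌋ = 3
(the next term ⌊1657/23^3⌋ = 0, terminating the sum). Summing: v_23(1657!) = 72 + 3 = 75.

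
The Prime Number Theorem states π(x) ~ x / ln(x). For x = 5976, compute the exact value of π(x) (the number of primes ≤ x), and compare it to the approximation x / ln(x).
π(5976) = 781;  x/ln(x) ≈ 687.25;  relative error ≈ 12.00%.

Directly count primes up to 5976: π(5976) = 781. The PNT approximation gives 5976/ln(5976) ≈ 5976/8.69551 ≈ 687.25. Relative error (π(x) − x/ln(x)) / π(x) ≈ 12.00%; the approximation is known to undercount slightly (Li(x) is a better estimate).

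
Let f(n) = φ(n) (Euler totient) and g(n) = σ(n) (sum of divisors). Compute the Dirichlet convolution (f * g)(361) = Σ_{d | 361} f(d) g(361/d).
(φ * σ)(361) = 1083

Divisors of 361: [1, 19, 361]. For each d | 361:
  d = 1: φ(1) · σ(361/1) = 1 · 381 = 381
  d = 19: φ(19) · σ(361/19) = 18 · 20 = 360
  d = 361: φ(361) · σ(361/361) = 342 · 1 = 342
Summing: (φ * σ)(361) = 381 + 360 + 342 = 1083.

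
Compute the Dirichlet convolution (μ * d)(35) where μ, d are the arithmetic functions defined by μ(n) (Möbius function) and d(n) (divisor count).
(μ * d)(35) = 1

Divisors of 35: [1, 5, 7, 35]. For each d | 35:
  d = 1: μ(1) · d(35/1) = 1 · 4 = 4
  d = 5: μ(5) · d(35/5) = -1 · 2 = -2
  d = 7: μ(7) · d(35/7) = -1 · 2 = -2
  d = 35: μ(35) · d(35/35) = 1 · 1 = 1
Summing: (μ * d)(35) = 4 + -2 + -2 + 1 = 1.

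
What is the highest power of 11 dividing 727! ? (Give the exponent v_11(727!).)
v_11(727!) = 72

Legendre's formula: v_p(n!) = Σ_{k ≥ 1} ⌊n / p^k⌋. For p = 11, n = 727, the terms are:
  ⌊727/11^1⌋ = ⌊727/11⌋ = 66
  ⌊727/11^2⌋ = ⌊727/121⌋ = 6
(the next term ⌊727/11^3⌋ = 0, terminating the sum). Summing: v_11(727!) = 66 + 6 = 72.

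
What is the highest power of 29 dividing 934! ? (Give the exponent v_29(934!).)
v_29(934!) = 33

Legendre's formula: v_p(n!) = Σ_{k ≥ 1} ⌊n / p^k⌋. For p = 29, n = 934, the terms are:
  ⌊934/29^1⌋ = ⌊934/29⌋ = 32
  ⌊934/29^2⌋ = ⌊934/841⌋ = 1
(the next term ⌊934/29^3⌋ = 0, terminating the sum). Summing: v_29(934!) = 32 + 1 = 33.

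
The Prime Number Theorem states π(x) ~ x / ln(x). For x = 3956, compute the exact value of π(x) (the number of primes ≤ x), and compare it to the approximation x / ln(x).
π(3956) = 548;  x/ln(x) ≈ 477.61;  relative error ≈ 12.85%.

Directly count primes up to 3956: π(3956) = 548. The PNT approximation gives 3956/ln(3956) ≈ 3956/8.28299 ≈ 477.61. Relative error (π(x) − x/ln(x)) / π(x) ≈ 12.85%; the approximation is known to undercount slightly (Li(x) is a better estimate).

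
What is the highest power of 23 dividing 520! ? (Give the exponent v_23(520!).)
v_23(520!) = 22

Legendre's formula: v_p(n!) = Σ_{k ≥ 1} ⌊n / p^k⌋. For p = 23, n = 520, the terms are:
  ⌊520/23^1⌋ = ⌊520/23⌋ = 22
(the next term ⌊520/23^2⌋ = 0, terminating the sum). Summing: v_23(520!) = 22 = 22.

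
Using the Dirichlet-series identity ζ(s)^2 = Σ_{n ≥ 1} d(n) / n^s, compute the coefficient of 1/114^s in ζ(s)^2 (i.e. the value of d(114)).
d(114) = 8

ζ(s)^2 = (Σ 1/m^s)(Σ 1/k^s). The coefficient of 1/n^s in the product is the number of ordered pairs (m, k) with mk = n, which equals d(n). For n = 114, divisors are [1, 2, 3, 6, 19, 38, 57, 114], so d(114) = 8.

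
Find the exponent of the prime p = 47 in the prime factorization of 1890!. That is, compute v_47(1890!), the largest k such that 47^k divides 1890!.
v_47(1890!) = 40

Legendre's formula: v_p(n!) = Σ_{k ≥ 1} ⌊n / p^k⌋. For p = 47, n = 1890, the terms are:
  ⌊1890/47^1⌋ = ⌊1890/47⌋ = 40
(the next term ⌊1890/47^2⌋ = 0, terminating the sum). Summing: v_47(1890!) = 40 = 40.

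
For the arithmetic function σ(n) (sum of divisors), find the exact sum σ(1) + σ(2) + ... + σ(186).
Σ_{n ≤ 186} σ(n) = 28558

Compute σ(n) for each 1 ≤ n ≤ 186: σ(1) = 1, σ(2) = 3, σ(3) = 4, σ(4) = 7, σ(5) = 6, σ(6) = 12, σ(7) = 8, σ(8) = 15, σ(9) = 13, σ(10) = 18, σ(11) = 12, σ(12) = 28, σ(13) = 14, σ(14) = 24, σ(15) = 24, σ(16) = 31, σ(17) = 18, σ(18) = 39, σ(19) = 20, σ(20) = 42, σ(21) = 32, σ(22) = 36, σ(23) = 24, σ(24) = 60, σ(25) = 31, σ(26) = 42, σ(27) = 40, σ(28) = 56, σ(29) = 30, σ(30) = 72, σ(31) = 32, σ(32) = 63, σ(33) = 48, σ(34) = 54, σ(35) = 48, σ(36) = 91, σ(37) = 38, σ(38) = 60, σ(39) = 56, σ(40) = 90, σ(41) = 42, σ(42) = 96, σ(43) = 44, σ(44) = 84, σ(45) = 78, σ(46) = 72, σ(47) = 48, σ(48) = 124, σ(49) = 57, σ(50) = 93, σ(51) = 72, σ(52) = 98, σ(53) = 54, σ(54) = 120, σ(55) = 72, σ(56) = 120, σ(57) = 80, σ(58) = 90, σ(59) = 60, σ(60) = 168, σ(61) = 62, σ(62) = 96, σ(63) = 104, σ(64) = 127, σ(65) = 84, σ(66) = 144, σ(67) = 68, σ(68) = 126, σ(69) = 96, σ(70) = 144, σ(71) = 72, σ(72) = 195, σ(73) = 74, σ(74) = 114, σ(75) = 124, σ(76) = 140, σ(77) = 96, σ(78) = 168, σ(79) = 80, σ(80) = 186, σ(81) = 121, σ(82) = 126, σ(83) = 84, σ(84) = 224, σ(85) = 108, σ(86) = 132, σ(87) = 120, σ(88) = 180, σ(89) = 90, σ(90) = 234, σ(91) = 112, σ(92) = 168, σ(93) = 128, σ(94) = 144, σ(95) = 120, σ(96) = 252, σ(97) = 98, σ(98) = 171, σ(99) = 156, σ(100) = 217, σ(101) = 102, σ(102) = 216, σ(103) = 104, σ(104) = 210, σ(105) = 192, σ(106) = 162, σ(107) = 108, σ(108) = 280, σ(109) = 110, σ(110) = 216, σ(111) = 152, σ(112) = 248, σ(113) = 114, σ(114) = 240, σ(115) = 144, σ(116) = 210, σ(117) = 182, σ(118) = 180, σ(119) = 144, σ(120) = 360, σ(121) = 133, σ(122) = 186, σ(123) = 168, σ(124) = 224, σ(125) = 156, σ(126) = 312, σ(127) = 128, σ(128) = 255, σ(129) = 176, σ(130) = 252, σ(131) = 132, σ(132) = 336, σ(133) = 160, σ(134) = 204, σ(135) = 240, σ(136) = 270, σ(137) = 138, σ(138) = 288, σ(139) = 140, σ(140) = 336, σ(141) = 192, σ(142) = 216, σ(143) = 168, σ(144) = 403, σ(145) = 180, σ(146) = 222, σ(147) = 228, σ(148) = 266, σ(149) = 150, σ(150) = 372, σ(151) = 152, σ(152) = 300, σ(153) = 234, σ(154) = 288, σ(155) = 192, σ(156) = 392, σ(157) = 158, σ(158) = 240, σ(159) = 216, σ(160) = 378, σ(161) = 192, σ(162) = 363, σ(163) = 164, σ(164) = 294, σ(165) = 288, σ(166) = 252, σ(167) = 168, σ(168) = 480, σ(169) = 183, σ(170) = 324, σ(171) = 260, σ(172) = 308, σ(173) = 174, σ(174) = 360, σ(175) = 248, σ(176) = 372, σ(177) = 240, σ(178) = 270, σ(179) = 180, σ(180) = 546, σ(181) = 182, σ(182) = 336, σ(183) = 248, σ(184) = 360, σ(185) = 228, σ(186) = 384. Summing all 186 values: 28558. (Average order: Σ_{n ≤ x} σ(n) ~ (π²/12) x². For x = 186, (π²/12)·186² ≈ 28454.07.)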